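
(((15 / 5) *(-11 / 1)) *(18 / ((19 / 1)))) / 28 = -297 / 266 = -1.12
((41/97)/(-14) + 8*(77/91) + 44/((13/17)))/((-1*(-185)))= 226951/653198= 0.35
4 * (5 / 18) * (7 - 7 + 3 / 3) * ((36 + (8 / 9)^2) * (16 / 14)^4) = 122060800 / 1750329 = 69.74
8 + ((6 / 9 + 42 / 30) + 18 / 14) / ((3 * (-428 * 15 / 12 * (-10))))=8.00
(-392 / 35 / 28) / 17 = -2 / 85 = -0.02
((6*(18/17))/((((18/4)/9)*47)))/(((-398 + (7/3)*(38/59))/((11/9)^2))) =-118/115855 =-0.00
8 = 8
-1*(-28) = 28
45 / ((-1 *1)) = -45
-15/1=-15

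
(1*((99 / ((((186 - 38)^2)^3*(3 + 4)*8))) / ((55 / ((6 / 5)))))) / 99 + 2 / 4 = 40460479179366403 / 80920958358732800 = 0.50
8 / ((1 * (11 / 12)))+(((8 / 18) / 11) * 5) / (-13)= 8.71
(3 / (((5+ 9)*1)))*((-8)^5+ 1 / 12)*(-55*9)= 194641425 / 56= 3475739.73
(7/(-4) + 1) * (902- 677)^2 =-151875/4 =-37968.75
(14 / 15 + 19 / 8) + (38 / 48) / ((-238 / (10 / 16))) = 3.31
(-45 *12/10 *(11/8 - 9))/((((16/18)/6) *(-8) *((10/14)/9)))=-2801547/640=-4377.42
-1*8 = -8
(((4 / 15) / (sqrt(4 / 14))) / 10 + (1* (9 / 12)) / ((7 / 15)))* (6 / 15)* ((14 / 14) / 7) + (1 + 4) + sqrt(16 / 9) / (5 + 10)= 2* sqrt(14) / 2625 + 22847 / 4410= 5.18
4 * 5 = 20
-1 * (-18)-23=-5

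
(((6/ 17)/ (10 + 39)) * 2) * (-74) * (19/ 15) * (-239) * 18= 24194448/ 4165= 5808.99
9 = 9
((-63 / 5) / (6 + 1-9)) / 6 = 21 / 20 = 1.05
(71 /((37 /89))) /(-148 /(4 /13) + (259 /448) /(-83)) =-0.36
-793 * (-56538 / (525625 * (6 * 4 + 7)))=44834634 / 16294375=2.75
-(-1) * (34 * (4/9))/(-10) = -1.51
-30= -30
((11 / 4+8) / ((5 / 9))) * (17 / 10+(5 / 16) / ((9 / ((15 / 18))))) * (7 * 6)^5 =437226155289 / 100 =4372261552.89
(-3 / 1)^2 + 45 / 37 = 378 / 37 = 10.22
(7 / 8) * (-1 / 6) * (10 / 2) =-35 / 48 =-0.73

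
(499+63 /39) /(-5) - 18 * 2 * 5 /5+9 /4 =-34807 /260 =-133.87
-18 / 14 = -1.29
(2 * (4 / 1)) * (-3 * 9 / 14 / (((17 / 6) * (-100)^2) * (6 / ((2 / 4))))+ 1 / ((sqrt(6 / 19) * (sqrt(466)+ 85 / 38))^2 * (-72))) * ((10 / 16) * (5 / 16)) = -839199489174127 / 5206937491144166400+ 276932125 * sqrt(466) / 191431525409712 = -0.00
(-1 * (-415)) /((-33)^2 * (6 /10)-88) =2075 /2827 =0.73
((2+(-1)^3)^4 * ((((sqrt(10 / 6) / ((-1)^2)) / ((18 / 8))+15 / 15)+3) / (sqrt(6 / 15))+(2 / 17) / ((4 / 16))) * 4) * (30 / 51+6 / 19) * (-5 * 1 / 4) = 2920 * sqrt(10) * (-27-sqrt(15)) / 8721-11680 / 5491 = -34.82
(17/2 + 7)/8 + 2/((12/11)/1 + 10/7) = 4239/1552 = 2.73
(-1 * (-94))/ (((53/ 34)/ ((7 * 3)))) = 67116/ 53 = 1266.34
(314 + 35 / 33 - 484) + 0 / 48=-5575 / 33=-168.94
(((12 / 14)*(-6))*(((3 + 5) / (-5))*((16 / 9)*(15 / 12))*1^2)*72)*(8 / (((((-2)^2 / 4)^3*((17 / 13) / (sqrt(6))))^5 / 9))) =8869399658496*sqrt(6) / 9938999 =2185884.46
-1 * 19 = -19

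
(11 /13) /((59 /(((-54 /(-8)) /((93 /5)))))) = 495 /95108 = 0.01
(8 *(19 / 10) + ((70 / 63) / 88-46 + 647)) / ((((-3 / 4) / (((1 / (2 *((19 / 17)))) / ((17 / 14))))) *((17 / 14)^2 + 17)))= -1673978572 / 102166515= -16.38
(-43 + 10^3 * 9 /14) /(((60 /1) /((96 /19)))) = 50.51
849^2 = 720801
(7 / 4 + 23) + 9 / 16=405 / 16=25.31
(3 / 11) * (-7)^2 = 147 / 11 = 13.36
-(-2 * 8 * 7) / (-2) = -56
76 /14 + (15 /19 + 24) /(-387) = 92039 /17157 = 5.36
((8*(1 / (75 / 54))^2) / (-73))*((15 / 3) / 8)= -324 / 9125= -0.04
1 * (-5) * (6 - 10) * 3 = 60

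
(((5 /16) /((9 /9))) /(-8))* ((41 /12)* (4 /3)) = -205 /1152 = -0.18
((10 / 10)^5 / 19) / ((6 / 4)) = 0.04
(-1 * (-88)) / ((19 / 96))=8448 / 19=444.63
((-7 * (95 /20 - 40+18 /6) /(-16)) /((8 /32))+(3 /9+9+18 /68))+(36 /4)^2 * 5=358.16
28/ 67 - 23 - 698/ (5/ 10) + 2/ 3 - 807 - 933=-634741/ 201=-3157.92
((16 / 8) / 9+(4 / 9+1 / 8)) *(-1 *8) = -6.33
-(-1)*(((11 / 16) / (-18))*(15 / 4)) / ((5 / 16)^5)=-90112 / 1875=-48.06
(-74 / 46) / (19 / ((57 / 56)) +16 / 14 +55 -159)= 777 / 40664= 0.02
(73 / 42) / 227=73 / 9534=0.01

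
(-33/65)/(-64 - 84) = 33/9620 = 0.00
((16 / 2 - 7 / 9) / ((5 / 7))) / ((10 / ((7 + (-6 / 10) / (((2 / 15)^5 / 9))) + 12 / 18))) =-1119403649 / 8640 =-129560.61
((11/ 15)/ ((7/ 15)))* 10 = 110/ 7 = 15.71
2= 2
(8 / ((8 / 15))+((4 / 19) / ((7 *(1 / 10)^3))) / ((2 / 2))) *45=269775 / 133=2028.38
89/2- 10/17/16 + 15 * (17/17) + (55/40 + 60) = 8217/68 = 120.84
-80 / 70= -8 / 7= -1.14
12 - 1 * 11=1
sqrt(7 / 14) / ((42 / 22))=11 * sqrt(2) / 42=0.37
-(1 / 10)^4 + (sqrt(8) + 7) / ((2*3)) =sqrt(2) / 3 + 34997 / 30000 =1.64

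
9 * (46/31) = 13.35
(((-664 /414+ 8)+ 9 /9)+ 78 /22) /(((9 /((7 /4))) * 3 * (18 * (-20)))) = -87199 /44264880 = -0.00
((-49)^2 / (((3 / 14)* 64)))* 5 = 84035 / 96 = 875.36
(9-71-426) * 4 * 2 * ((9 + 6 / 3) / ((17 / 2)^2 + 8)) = -171776 / 321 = -535.13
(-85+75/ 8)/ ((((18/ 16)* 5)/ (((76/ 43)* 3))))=-9196/ 129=-71.29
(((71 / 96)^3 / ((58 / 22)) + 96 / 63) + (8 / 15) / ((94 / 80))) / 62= 17989658405 / 523358502912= 0.03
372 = 372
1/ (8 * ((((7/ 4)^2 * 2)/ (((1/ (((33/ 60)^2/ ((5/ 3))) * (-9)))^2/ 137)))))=4000000/ 71649789057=0.00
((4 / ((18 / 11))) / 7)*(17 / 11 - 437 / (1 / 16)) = -21970 / 9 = -2441.11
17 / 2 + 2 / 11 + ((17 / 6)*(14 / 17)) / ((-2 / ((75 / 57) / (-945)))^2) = 2111141993 / 243168156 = 8.68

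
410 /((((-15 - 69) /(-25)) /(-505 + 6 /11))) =-28438625 /462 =-61555.47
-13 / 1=-13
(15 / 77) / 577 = 15 / 44429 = 0.00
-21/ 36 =-7/ 12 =-0.58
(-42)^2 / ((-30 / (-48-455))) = 147882 / 5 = 29576.40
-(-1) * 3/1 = 3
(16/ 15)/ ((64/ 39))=13/ 20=0.65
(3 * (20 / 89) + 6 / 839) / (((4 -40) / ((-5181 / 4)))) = 14643233 / 597368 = 24.51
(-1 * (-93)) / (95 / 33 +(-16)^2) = 3069 / 8543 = 0.36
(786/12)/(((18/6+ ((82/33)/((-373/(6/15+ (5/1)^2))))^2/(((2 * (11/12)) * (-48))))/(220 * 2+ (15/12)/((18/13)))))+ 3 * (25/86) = 827923383678988175/85988589795544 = 9628.29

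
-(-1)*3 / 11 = 3 / 11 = 0.27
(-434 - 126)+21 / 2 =-1099 / 2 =-549.50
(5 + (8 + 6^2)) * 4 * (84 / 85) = 193.69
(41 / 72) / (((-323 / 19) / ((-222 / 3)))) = 1517 / 612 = 2.48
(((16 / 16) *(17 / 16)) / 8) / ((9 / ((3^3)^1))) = 51 / 128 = 0.40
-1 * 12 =-12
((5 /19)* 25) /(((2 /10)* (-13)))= -625 /247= -2.53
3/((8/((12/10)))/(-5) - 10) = -9/34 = -0.26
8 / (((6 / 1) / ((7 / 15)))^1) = 28 / 45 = 0.62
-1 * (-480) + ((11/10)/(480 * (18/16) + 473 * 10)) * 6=12648033/26350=480.00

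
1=1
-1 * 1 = -1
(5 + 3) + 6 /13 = 110 /13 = 8.46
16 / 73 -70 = -5094 / 73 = -69.78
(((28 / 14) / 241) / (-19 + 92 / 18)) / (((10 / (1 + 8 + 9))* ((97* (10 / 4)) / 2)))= -648 / 73053125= -0.00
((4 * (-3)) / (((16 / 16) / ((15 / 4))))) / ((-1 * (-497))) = -45 / 497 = -0.09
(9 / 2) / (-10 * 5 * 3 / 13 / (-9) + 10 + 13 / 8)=1404 / 4027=0.35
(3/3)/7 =1/7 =0.14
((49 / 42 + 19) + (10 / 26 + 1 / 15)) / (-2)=-10.31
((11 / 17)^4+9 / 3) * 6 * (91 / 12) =12066782 / 83521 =144.48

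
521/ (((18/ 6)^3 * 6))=521/ 162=3.22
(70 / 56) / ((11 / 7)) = 35 / 44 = 0.80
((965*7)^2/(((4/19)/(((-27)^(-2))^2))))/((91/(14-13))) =123852925/27634932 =4.48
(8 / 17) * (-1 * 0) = 0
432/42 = 72/7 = 10.29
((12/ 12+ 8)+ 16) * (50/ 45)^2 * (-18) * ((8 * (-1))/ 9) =40000/ 81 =493.83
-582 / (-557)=582 / 557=1.04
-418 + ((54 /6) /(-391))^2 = -63904177 /152881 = -418.00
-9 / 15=-3 / 5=-0.60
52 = 52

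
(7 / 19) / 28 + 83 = 6309 / 76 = 83.01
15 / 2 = 7.50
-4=-4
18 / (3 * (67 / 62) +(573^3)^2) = 372 / 731472775023609373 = 0.00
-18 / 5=-3.60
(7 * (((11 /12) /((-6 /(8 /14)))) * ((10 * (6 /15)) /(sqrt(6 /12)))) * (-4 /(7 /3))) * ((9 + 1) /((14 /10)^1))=4400 * sqrt(2) /147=42.33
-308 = -308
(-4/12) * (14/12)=-7/18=-0.39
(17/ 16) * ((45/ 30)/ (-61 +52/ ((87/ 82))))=-4437/ 33376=-0.13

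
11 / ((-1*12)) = -11 / 12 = -0.92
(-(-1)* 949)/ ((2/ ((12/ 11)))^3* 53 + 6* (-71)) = -204984/ 21473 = -9.55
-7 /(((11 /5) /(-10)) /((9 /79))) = 3.62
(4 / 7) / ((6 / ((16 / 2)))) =0.76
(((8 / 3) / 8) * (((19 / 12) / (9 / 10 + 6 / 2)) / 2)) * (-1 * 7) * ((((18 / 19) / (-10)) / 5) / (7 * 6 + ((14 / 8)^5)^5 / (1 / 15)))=281474976710656 / 560376419091047767993005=0.00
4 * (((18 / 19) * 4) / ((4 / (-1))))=-72 / 19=-3.79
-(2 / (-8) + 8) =-31 / 4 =-7.75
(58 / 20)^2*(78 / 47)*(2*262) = 8593338 / 1175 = 7313.48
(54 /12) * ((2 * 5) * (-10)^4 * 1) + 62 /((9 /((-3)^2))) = 450062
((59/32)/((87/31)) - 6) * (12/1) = -64.12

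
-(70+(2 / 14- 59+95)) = -743 / 7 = -106.14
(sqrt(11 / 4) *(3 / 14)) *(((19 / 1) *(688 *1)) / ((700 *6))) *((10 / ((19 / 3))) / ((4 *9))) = 43 *sqrt(11) / 2940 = 0.05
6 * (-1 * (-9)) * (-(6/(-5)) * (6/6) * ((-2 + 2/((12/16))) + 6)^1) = 432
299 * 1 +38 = 337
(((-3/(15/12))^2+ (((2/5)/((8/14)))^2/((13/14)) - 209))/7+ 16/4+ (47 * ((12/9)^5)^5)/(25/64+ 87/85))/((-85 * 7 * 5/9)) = -187009810838636129033509/1400505819232279646250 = -133.53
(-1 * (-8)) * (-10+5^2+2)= 136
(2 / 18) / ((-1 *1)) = -1 / 9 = -0.11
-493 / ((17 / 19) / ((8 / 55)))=-4408 / 55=-80.15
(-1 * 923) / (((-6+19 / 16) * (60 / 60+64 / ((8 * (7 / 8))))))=208 / 11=18.91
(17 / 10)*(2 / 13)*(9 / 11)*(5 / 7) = 0.15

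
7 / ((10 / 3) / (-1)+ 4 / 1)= 21 / 2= 10.50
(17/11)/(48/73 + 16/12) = 3723/4796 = 0.78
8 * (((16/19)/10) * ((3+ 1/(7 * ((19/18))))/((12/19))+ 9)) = 6256/665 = 9.41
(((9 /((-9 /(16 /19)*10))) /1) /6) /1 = -4 /285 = -0.01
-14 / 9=-1.56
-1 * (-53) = 53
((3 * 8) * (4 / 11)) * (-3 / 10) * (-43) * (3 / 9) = 2064 / 55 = 37.53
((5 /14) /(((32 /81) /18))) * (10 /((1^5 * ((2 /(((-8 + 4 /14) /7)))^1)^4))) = 9685512225 /645657712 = 15.00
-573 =-573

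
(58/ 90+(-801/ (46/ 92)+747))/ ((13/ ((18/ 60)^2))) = -19223/ 3250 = -5.91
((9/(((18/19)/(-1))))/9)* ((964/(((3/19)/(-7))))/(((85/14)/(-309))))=-1756376188/765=-2295916.59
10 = 10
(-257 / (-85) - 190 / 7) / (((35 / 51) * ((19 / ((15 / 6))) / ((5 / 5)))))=-43053 / 9310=-4.62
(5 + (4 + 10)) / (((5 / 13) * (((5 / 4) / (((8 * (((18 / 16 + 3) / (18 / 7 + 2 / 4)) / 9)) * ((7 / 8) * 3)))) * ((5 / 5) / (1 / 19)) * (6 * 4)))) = 7007 / 25800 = 0.27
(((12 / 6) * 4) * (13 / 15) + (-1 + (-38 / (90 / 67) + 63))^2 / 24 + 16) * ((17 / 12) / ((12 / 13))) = 754902629 / 6998400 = 107.87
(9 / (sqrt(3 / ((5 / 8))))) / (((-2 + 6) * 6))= sqrt(30) / 32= 0.17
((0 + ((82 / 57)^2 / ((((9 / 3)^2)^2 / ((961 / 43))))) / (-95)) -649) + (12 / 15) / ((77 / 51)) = -53679877730081 / 82778493105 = -648.48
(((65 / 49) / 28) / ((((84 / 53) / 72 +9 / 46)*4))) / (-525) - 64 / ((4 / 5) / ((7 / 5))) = -112.00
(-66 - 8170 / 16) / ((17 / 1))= -33.92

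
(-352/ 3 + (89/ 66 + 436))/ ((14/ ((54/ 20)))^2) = 5132403/ 431200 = 11.90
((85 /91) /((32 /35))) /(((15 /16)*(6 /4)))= 85 /117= 0.73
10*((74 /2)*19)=7030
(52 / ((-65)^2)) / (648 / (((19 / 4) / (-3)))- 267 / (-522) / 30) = -79344 / 2638286885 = -0.00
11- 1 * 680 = -669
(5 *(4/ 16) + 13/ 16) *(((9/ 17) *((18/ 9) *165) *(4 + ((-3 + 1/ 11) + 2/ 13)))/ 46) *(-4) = -396495/ 10166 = -39.00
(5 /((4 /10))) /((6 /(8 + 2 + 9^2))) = 2275 /12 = 189.58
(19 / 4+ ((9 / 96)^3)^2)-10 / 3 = 4563404939 / 3221225472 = 1.42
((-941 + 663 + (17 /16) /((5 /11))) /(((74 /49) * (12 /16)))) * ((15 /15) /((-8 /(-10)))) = -360199 /1184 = -304.22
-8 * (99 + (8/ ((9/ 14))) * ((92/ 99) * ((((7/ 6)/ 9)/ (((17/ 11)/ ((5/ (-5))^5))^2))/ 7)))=-501031432/ 632043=-792.72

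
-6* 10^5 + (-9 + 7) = -600002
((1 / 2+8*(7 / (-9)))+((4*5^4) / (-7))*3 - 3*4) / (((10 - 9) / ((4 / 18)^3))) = -548932 / 45927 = -11.95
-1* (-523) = 523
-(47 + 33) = -80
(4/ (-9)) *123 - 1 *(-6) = -48.67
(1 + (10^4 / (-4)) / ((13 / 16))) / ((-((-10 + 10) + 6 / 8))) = 53316 / 13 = 4101.23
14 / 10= 7 / 5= 1.40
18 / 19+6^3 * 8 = 32850 / 19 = 1728.95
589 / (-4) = -589 / 4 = -147.25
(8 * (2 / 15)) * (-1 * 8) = -128 / 15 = -8.53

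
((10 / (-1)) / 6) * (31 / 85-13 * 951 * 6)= 6305099 / 51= 123629.39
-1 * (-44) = 44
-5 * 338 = -1690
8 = 8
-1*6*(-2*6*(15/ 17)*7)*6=45360/ 17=2668.24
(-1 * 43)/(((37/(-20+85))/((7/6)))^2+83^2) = -8902075/1426244509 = -0.01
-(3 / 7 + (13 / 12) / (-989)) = -35513 / 83076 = -0.43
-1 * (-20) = 20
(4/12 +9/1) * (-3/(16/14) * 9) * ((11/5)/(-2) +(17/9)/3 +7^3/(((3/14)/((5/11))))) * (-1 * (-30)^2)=1587234705/11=144294064.09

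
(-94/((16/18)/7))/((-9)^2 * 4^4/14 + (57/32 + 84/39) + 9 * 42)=-2155608/5425283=-0.40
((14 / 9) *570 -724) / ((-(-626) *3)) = 244 / 2817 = 0.09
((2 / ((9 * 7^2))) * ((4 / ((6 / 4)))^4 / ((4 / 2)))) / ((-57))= -4096 / 2036097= -0.00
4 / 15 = 0.27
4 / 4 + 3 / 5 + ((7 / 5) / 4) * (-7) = -17 / 20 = -0.85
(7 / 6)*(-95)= -665 / 6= -110.83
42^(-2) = 0.00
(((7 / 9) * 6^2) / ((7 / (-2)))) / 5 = -1.60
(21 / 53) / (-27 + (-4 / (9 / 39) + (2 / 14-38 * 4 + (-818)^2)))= 441 / 744516652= 0.00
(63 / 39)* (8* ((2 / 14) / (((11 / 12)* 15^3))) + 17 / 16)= 1473137 / 858000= 1.72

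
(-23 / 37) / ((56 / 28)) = -23 / 74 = -0.31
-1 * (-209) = 209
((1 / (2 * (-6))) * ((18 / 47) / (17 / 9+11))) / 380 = -0.00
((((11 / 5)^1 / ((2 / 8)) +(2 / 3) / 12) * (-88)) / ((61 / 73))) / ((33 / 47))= -10938028 / 8235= -1328.24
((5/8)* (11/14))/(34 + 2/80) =275/19054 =0.01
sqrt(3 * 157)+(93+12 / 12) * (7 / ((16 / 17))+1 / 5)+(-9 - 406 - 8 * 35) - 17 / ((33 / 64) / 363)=-477803 / 40+sqrt(471)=-11923.37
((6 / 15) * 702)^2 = 1971216 / 25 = 78848.64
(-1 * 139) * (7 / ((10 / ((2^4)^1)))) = -1556.80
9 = 9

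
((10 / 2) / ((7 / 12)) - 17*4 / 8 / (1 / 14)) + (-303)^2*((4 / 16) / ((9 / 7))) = 496757 / 28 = 17741.32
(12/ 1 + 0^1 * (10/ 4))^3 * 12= 20736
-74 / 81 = -0.91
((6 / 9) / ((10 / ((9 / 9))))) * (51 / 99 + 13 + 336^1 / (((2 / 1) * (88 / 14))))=1328 / 495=2.68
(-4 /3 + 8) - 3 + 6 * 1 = 29 /3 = 9.67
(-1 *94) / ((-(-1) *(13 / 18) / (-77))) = 130284 / 13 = 10021.85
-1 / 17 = -0.06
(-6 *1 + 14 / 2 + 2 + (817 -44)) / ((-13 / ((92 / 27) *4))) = -285568 / 351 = -813.58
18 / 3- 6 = 0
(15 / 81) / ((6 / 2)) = 0.06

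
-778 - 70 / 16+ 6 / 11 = -781.83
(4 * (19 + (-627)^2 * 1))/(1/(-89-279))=-578713856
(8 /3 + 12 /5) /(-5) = -76 /75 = -1.01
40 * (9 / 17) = 360 / 17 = 21.18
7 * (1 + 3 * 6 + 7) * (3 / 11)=49.64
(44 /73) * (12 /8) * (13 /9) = 286 /219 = 1.31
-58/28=-29/14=-2.07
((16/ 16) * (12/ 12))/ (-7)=-0.14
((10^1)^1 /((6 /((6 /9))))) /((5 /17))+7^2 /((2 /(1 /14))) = 199 /36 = 5.53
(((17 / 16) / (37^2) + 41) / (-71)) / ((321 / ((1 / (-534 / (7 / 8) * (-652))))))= -6286567 / 1390482897878016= -0.00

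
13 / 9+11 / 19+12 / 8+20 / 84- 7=-7753 / 2394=-3.24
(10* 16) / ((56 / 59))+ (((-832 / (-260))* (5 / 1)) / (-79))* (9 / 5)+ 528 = 1925012 / 2765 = 696.21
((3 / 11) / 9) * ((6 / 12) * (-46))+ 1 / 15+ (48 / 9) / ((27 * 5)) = -2632 / 4455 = -0.59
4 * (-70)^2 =19600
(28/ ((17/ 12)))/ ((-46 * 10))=-84/ 1955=-0.04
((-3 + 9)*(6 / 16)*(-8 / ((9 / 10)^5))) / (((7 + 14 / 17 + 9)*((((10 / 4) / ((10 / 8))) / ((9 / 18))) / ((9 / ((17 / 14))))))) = -350000 / 104247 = -3.36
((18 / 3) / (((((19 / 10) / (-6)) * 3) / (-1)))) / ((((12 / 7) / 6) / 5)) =2100 / 19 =110.53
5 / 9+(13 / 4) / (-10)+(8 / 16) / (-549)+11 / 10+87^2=55414813 / 7320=7570.33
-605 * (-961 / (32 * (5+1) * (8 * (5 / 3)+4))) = 581405 / 3328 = 174.70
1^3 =1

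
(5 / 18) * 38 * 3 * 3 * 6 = 570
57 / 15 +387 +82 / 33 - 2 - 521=-21403 / 165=-129.72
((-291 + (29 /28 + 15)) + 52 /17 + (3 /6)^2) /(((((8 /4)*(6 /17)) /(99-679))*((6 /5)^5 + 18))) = 14648171875 /1344546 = 10894.51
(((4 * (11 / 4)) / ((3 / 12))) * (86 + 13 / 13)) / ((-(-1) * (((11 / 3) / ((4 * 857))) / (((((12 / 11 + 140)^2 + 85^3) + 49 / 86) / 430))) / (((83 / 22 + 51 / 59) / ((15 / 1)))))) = 5921743056603534966 / 3630003025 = 1631332815.93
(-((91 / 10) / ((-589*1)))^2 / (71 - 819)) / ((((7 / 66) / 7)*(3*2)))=8281 / 2359062800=0.00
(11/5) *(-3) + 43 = 182/5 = 36.40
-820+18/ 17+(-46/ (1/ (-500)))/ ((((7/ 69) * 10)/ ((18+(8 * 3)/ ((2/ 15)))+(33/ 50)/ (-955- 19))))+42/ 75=6502484686217/ 1448825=4488109.11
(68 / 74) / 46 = 17 / 851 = 0.02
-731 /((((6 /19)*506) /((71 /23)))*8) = -986119 /558624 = -1.77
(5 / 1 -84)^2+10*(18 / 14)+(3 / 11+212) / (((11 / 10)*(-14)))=5285342 / 847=6240.07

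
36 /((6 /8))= 48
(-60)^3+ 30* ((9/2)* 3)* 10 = -211950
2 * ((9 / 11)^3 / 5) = 1458 / 6655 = 0.22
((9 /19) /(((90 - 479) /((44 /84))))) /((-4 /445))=14685 /206948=0.07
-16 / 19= -0.84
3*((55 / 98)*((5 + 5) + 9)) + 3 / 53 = 166449 / 5194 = 32.05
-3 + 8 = 5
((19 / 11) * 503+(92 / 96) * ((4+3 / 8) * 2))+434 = 1384631 / 1056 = 1311.20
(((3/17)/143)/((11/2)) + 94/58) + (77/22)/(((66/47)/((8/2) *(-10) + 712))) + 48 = 1337354049/775489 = 1724.53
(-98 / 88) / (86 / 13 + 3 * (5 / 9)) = -1911 / 14212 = -0.13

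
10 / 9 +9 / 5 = 131 / 45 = 2.91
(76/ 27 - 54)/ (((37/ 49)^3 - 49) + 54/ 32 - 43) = 2601454688/ 4568193639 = 0.57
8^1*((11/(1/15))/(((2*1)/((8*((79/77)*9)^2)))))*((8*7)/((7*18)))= 200082.52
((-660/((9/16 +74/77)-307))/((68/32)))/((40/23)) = 1246784/2132633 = 0.58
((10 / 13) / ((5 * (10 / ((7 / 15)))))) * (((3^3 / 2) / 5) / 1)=63 / 3250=0.02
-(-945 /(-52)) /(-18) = 105 /104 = 1.01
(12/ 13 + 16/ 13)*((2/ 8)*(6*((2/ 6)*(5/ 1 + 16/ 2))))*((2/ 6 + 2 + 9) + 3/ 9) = 490/ 3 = 163.33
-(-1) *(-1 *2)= -2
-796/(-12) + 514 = 1741/3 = 580.33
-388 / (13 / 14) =-5432 / 13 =-417.85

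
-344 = -344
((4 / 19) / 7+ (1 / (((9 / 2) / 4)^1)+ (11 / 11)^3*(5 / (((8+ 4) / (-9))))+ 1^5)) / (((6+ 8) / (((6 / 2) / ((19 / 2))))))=-8767 / 212268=-0.04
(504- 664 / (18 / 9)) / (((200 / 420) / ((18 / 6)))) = 5418 / 5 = 1083.60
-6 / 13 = -0.46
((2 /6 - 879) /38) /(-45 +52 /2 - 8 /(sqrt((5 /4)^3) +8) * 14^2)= 16532992 * sqrt(5) /2157934215 +77170218 /719311405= 0.12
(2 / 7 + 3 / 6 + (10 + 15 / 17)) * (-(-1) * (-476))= -5554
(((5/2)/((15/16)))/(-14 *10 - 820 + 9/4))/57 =-0.00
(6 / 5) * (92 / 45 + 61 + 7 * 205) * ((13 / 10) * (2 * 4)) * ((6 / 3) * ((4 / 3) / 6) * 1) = 8309.15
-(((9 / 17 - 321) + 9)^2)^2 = -786074770850625 / 83521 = -9411702097.08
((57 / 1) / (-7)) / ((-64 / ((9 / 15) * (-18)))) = -1.37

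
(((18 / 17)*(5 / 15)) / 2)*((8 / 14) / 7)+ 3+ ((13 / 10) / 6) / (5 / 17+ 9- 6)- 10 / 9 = 1.97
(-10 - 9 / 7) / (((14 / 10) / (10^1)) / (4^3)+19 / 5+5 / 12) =-758400 / 283507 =-2.68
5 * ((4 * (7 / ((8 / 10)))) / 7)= 25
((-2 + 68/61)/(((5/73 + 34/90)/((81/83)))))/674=-7184295/2501334646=-0.00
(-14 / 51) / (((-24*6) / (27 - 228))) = -469 / 1224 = -0.38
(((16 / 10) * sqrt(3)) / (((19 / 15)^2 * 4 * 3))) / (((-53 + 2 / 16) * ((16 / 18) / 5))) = -150 * sqrt(3) / 16967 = -0.02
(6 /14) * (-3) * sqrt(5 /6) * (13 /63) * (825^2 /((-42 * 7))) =983125 * sqrt(30) /9604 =560.68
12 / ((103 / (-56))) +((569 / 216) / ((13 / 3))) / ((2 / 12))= -46225 / 16068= -2.88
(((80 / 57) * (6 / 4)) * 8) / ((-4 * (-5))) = 16 / 19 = 0.84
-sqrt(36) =-6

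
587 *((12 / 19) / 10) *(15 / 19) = 10566 / 361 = 29.27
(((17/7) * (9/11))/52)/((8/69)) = 10557/32032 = 0.33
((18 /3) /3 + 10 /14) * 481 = 9139 /7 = 1305.57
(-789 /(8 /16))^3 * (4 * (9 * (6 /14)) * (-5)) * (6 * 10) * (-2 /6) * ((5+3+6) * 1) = -84874015123200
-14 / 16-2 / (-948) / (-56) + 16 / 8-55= -53.88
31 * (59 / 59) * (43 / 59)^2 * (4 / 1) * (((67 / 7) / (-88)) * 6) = -11521119 / 268037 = -42.98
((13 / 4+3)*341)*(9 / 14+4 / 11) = 120125 / 56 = 2145.09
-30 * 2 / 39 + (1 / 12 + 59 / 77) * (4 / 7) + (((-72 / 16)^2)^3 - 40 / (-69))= 85642681401 / 10314304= 8303.29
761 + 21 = 782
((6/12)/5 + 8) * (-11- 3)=-567/5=-113.40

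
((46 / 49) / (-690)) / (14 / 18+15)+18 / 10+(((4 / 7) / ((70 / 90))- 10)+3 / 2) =-14824 / 2485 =-5.97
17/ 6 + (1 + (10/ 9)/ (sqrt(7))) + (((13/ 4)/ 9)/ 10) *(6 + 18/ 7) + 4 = 10 *sqrt(7)/ 63 + 57/ 7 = 8.56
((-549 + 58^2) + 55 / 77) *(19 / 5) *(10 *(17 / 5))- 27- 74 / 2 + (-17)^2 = 2548107 / 7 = 364015.29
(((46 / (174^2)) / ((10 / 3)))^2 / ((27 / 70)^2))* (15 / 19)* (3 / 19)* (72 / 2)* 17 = 2203285 / 20681603721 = 0.00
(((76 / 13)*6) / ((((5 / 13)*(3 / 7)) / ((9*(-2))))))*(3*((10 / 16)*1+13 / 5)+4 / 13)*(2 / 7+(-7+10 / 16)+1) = 50596677 / 260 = 194602.60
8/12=2/3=0.67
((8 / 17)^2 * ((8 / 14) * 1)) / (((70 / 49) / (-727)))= -93056 / 1445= -64.40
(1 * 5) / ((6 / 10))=25 / 3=8.33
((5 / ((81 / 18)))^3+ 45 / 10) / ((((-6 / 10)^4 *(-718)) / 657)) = -390595625 / 9421596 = -41.46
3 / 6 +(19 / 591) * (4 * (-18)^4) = 5318981 / 394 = 13499.95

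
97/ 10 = 9.70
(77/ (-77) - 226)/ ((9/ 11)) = -2497/ 9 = -277.44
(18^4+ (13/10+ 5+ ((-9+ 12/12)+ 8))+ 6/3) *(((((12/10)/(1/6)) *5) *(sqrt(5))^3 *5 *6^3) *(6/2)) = 61226843760 *sqrt(5) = 136907384695.12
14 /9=1.56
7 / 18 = 0.39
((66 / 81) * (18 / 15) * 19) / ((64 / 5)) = 209 / 144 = 1.45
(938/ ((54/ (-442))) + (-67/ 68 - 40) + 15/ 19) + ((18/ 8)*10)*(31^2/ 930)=-134210077/ 17442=-7694.65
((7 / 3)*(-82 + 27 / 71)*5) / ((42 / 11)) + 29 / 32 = -5081069 / 20448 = -248.49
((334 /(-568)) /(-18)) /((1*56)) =167 /286272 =0.00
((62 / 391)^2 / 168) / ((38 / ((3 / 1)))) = 961 / 81332692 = 0.00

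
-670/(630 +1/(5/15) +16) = -670/649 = -1.03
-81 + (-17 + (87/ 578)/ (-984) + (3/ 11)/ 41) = -204357999/ 2085424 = -97.99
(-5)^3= -125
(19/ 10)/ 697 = 19/ 6970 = 0.00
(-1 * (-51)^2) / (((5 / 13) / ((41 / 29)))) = -1386333 / 145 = -9560.92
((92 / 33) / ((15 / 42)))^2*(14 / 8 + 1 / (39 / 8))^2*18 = 771616328 / 184041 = 4192.63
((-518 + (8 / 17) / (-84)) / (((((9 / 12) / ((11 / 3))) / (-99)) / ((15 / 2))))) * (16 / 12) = 895051520 / 357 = 2507147.11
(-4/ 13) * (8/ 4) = -8/ 13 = -0.62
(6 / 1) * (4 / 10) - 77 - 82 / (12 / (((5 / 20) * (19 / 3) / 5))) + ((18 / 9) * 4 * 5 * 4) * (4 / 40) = -4375 / 72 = -60.76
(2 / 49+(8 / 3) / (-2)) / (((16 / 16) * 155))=-38 / 4557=-0.01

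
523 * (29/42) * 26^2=5126446/21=244116.48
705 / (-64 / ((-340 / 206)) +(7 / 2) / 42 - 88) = -719100 / 50123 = -14.35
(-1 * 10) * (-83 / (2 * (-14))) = -415 / 14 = -29.64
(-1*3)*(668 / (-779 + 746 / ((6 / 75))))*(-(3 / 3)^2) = 1002 / 4273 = 0.23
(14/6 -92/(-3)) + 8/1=41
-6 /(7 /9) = -54 /7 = -7.71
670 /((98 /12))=4020 /49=82.04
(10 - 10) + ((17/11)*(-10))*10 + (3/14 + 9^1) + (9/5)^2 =-547051/3850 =-142.09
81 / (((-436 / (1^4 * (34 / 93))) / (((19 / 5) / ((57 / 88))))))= -6732 / 16895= -0.40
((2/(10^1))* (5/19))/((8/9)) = 9/152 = 0.06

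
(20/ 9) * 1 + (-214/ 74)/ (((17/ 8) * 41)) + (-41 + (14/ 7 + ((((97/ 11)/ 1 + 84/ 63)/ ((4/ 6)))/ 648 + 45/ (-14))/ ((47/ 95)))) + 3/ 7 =-5180778643949/ 120956186736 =-42.83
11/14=0.79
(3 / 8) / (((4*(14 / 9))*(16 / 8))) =27 / 896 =0.03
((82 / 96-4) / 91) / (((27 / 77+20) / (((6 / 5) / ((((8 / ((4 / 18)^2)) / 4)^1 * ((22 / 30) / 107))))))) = -16157 / 2200068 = -0.01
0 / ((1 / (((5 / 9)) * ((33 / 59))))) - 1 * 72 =-72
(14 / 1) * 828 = 11592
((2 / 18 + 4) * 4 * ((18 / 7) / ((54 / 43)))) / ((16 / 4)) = 8.42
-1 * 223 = -223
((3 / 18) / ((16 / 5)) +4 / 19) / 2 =479 / 3648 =0.13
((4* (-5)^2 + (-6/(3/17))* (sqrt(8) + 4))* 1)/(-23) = 36/23 + 68* sqrt(2)/23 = 5.75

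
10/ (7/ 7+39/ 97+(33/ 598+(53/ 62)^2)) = 222975064/ 48786833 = 4.57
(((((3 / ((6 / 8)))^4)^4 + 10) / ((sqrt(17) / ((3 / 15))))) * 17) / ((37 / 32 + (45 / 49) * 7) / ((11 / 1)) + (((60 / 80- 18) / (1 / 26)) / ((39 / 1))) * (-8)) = 10582799441984 * sqrt(17) / 1141935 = 38210581.09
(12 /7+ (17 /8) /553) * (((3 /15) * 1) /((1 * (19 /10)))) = 7601 /42028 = 0.18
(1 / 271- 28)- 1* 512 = -146339 / 271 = -540.00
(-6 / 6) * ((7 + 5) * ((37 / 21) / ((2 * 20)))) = -37 / 70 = -0.53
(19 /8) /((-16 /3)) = -57 /128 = -0.45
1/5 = 0.20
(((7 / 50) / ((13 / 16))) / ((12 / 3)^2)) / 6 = 7 / 3900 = 0.00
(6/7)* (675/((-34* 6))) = -2.84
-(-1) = 1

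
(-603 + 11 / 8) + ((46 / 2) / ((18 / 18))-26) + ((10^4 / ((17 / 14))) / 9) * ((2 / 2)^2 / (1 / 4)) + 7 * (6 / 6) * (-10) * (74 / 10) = 3105907 / 1224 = 2537.51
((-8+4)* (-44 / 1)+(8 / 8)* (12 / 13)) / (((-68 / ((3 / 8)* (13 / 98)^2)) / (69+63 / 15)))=-820755 / 653072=-1.26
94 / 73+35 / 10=699 / 146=4.79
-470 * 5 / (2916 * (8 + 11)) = -1175 / 27702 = -0.04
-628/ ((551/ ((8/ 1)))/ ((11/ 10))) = -27632/ 2755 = -10.03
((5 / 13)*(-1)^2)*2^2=20 / 13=1.54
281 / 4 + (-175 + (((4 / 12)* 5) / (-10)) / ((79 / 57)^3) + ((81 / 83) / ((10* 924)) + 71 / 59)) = -770477614805783 / 7436388907640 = -103.61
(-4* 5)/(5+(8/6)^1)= -3.16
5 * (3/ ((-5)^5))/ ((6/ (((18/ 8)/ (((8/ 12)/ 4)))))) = -27/ 2500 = -0.01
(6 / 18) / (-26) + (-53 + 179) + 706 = 831.99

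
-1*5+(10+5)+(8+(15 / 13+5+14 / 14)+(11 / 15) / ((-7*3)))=102862 / 4095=25.12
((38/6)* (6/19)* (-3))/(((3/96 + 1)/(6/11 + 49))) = -34880/121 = -288.26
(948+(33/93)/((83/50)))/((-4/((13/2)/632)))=-2.44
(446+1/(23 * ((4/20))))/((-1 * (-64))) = 10263/1472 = 6.97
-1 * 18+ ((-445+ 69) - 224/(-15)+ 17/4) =-22489/60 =-374.82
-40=-40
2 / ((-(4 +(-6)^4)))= -1 / 650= -0.00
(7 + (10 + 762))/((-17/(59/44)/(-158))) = 3630919/374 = 9708.34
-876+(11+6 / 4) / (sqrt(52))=-876+25 * sqrt(13) / 52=-874.27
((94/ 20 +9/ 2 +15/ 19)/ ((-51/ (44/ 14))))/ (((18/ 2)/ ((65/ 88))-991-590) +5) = 135707/ 344739192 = 0.00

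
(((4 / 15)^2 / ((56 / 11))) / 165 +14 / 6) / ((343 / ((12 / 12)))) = 0.01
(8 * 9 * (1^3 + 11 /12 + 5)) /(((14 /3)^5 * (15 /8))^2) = 0.00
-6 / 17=-0.35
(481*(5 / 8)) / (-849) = -2405 / 6792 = -0.35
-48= -48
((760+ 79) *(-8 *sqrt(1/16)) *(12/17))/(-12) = 1678/17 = 98.71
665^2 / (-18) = -442225 / 18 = -24568.06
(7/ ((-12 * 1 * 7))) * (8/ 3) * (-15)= 10/ 3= 3.33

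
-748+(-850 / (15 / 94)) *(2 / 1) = -34204 / 3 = -11401.33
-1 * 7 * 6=-42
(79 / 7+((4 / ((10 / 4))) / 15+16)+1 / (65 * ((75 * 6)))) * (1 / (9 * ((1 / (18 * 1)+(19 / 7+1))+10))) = 5608597 / 25374375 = 0.22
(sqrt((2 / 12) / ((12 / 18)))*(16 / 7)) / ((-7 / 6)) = -48 / 49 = -0.98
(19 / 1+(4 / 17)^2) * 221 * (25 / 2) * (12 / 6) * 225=402699375 / 17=23688198.53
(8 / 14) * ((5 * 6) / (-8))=-2.14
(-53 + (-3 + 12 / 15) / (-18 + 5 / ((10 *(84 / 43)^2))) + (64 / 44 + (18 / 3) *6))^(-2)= 0.00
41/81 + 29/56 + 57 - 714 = -2975507/4536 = -655.98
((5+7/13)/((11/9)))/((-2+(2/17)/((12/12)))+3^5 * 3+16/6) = 33048/5322317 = 0.01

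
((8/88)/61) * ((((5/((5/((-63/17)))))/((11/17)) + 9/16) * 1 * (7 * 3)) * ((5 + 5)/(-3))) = 0.54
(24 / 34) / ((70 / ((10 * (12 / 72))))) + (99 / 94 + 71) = 806175 / 11186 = 72.07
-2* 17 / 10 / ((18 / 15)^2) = -85 / 36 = -2.36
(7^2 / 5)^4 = 5764801 / 625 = 9223.68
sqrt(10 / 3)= sqrt(30) / 3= 1.83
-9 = -9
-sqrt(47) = -6.86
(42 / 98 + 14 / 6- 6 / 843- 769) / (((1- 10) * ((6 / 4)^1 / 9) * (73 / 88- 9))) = -795803888 / 12728457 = -62.52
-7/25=-0.28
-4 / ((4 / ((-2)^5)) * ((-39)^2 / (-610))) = -19520 / 1521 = -12.83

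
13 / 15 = 0.87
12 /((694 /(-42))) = -252 /347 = -0.73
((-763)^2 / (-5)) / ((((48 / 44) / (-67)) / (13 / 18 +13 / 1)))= 105977462591 / 1080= 98127280.18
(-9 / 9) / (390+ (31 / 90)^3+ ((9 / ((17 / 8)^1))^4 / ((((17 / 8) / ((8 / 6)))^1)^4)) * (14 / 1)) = -5085327174489000 / 5534074746901690831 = -0.00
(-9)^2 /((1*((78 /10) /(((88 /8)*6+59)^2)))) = 2109375 /13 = 162259.62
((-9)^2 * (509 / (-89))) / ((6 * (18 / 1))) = -1527 / 356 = -4.29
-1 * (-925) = 925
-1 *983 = -983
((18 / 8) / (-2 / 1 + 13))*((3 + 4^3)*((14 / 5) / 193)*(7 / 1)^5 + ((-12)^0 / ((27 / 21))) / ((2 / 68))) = 35528591 / 10615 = 3347.02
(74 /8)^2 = 1369 /16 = 85.56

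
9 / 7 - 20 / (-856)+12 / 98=15011 / 10486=1.43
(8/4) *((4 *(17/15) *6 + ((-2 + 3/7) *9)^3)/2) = -4804847/1715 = -2801.66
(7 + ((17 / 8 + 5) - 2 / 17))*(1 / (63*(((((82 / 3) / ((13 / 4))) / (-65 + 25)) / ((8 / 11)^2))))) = -330200 / 590359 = -0.56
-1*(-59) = 59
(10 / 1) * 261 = 2610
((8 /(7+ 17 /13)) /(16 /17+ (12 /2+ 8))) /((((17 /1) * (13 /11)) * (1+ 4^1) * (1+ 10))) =1 /17145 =0.00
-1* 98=-98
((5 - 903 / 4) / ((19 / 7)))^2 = 38204761 / 5776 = 6614.40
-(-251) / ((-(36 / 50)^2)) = -156875 / 324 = -484.18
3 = 3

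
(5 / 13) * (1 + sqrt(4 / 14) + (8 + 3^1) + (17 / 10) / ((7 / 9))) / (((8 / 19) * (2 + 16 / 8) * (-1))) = -18867 / 5824 -95 * sqrt(14) / 2912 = -3.36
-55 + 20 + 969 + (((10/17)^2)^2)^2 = 6515457449894/6975757441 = 934.01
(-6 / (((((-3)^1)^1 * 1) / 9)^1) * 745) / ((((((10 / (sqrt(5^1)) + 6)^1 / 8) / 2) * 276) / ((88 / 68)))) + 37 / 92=590669 / 1564-49170 * sqrt(5) / 391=96.47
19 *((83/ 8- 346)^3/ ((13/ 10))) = -1838893066875/ 3328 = -552552003.27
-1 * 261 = -261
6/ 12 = 1/ 2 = 0.50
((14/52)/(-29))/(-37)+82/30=2.73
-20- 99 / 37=-839 / 37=-22.68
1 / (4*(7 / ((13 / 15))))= 13 / 420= 0.03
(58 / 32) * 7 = 12.69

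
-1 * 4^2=-16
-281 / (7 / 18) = -5058 / 7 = -722.57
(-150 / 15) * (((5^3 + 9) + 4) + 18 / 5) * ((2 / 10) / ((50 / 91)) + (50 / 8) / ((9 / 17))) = -6462034 / 375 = -17232.09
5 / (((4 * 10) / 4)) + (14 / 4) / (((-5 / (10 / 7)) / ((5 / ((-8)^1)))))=9 / 8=1.12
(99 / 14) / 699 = 33 / 3262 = 0.01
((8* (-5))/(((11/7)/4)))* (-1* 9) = 10080/11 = 916.36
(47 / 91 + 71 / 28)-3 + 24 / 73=10123 / 26572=0.38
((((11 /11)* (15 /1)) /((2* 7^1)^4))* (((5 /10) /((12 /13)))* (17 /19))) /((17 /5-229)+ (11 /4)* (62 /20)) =-5525 /6337756432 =-0.00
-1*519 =-519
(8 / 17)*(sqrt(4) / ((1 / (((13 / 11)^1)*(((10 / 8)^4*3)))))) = 24375 / 2992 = 8.15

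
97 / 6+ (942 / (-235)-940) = -1308257 / 1410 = -927.84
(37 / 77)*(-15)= -555 / 77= -7.21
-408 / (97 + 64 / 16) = -408 / 101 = -4.04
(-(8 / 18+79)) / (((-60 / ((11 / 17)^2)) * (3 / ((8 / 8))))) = 17303 / 93636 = 0.18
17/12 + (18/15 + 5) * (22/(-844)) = 15889/12660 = 1.26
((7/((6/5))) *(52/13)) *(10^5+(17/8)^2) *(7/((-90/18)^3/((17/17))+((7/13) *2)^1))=-20384920465/154656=-131808.14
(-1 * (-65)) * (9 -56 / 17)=6305 / 17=370.88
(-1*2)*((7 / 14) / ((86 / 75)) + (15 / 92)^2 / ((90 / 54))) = -164505 / 181976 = -0.90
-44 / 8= -11 / 2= -5.50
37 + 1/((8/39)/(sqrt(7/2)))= 46.12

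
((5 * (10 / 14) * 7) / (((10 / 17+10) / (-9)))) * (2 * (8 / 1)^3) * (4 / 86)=-43520 / 43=-1012.09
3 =3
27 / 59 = 0.46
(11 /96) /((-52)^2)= 11 /259584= 0.00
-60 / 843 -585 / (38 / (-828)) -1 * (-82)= 68492808 / 5339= 12828.77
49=49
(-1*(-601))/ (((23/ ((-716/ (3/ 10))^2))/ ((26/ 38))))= 400538132800/ 3933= 101840359.22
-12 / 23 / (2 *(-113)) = 6 / 2599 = 0.00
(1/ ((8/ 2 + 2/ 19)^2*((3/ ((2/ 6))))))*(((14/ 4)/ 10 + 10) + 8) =0.12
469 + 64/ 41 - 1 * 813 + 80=-10760/ 41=-262.44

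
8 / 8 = 1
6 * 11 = 66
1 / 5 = 0.20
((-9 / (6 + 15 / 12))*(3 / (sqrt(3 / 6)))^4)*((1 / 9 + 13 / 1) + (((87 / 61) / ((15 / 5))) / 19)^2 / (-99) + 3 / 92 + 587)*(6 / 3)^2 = -9515906290989072 / 9855652697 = -965527.76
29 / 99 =0.29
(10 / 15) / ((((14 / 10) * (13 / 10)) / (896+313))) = 3100 / 7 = 442.86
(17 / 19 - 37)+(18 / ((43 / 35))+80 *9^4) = 428809432 / 817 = 524858.55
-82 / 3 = -27.33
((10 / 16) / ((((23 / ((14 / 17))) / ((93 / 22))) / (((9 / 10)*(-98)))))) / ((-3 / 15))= 1435455 / 34408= 41.72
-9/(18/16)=-8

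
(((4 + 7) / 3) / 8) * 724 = 1991 / 6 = 331.83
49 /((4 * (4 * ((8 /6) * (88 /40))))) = 735 /704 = 1.04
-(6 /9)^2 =-4 /9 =-0.44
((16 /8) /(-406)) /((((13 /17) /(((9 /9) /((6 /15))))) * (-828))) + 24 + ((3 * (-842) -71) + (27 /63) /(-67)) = -753382257185 /292802328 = -2573.01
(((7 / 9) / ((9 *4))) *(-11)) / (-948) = 77 / 307152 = 0.00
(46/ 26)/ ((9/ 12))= 92/ 39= 2.36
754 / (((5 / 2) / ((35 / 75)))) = 10556 / 75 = 140.75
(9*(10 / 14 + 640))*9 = 363285 / 7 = 51897.86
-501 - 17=-518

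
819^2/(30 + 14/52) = 17439786/787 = 22159.83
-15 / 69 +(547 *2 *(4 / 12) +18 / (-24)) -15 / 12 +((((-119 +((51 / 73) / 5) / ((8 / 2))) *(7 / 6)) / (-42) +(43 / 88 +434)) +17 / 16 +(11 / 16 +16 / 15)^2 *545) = 527295538073 / 212762880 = 2478.32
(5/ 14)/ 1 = 5/ 14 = 0.36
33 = 33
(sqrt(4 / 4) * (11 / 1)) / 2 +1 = 13 / 2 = 6.50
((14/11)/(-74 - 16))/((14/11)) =-1/90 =-0.01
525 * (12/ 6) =1050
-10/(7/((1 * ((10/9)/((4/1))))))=-25/63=-0.40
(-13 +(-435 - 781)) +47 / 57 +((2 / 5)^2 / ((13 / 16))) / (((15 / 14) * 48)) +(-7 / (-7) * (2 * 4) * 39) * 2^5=2433025814 / 277875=8755.83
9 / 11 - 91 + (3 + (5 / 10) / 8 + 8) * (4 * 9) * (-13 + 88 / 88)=-4869.18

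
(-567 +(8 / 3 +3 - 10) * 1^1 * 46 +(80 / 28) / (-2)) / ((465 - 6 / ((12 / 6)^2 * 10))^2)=-6449200 / 1815118389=-0.00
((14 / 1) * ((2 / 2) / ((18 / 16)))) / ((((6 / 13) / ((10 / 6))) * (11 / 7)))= 25480 / 891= 28.60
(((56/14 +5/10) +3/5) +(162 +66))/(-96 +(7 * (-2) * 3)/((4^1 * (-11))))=-8547/3485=-2.45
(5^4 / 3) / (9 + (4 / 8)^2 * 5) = 2500 / 123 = 20.33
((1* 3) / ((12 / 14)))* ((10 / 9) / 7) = 5 / 9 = 0.56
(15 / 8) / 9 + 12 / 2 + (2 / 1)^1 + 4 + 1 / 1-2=269 / 24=11.21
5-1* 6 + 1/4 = -3/4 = -0.75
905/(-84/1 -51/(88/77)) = -7.04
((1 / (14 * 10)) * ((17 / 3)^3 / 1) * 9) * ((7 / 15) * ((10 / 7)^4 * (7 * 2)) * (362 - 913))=-541412600 / 3087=-175384.71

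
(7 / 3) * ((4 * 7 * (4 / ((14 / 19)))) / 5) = 70.93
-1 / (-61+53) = 1 / 8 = 0.12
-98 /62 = -49 /31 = -1.58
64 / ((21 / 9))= 192 / 7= 27.43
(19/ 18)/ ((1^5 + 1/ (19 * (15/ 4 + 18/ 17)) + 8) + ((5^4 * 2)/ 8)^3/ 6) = 2518336/ 1516867201365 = 0.00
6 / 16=3 / 8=0.38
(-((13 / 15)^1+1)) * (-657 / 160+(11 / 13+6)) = -39893 / 7800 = -5.11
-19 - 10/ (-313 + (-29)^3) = -234664/ 12351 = -19.00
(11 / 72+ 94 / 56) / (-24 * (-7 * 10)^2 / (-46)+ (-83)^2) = 0.00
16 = 16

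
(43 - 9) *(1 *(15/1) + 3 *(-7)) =-204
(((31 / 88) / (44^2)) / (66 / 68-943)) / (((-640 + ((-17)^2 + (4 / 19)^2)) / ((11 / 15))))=190247 / 471367308244800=0.00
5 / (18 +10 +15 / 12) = 20 / 117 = 0.17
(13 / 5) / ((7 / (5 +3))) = 104 / 35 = 2.97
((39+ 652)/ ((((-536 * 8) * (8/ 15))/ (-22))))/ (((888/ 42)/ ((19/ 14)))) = 2166285/ 5076992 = 0.43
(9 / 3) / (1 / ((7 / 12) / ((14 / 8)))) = 1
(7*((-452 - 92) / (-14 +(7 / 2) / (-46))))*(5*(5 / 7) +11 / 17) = 1141.23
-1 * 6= -6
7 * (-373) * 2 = -5222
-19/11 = -1.73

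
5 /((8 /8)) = 5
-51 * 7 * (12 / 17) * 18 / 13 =-4536 / 13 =-348.92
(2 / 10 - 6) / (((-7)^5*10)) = 29 / 840350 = 0.00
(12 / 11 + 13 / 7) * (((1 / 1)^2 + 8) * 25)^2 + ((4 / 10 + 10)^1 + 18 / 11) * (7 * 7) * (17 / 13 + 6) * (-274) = -1032711221 / 1001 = -1031679.54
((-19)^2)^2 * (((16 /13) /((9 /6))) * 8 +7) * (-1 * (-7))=482578663 /39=12373811.87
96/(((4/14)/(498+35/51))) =2848496/17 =167558.59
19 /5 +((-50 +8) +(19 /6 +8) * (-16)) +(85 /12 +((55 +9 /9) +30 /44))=-101047 /660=-153.10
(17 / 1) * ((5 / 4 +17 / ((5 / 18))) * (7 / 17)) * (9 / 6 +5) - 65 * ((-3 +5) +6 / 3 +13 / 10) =99879 / 40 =2496.98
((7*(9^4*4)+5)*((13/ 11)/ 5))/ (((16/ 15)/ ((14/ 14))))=7164807/ 176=40709.13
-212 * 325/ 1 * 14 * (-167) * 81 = 13048144200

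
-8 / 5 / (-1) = 8 / 5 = 1.60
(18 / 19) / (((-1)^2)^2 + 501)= 9 / 4769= 0.00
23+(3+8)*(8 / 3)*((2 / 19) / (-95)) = 124369 / 5415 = 22.97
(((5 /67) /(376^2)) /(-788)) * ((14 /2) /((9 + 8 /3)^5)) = -243 /11200795998560000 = -0.00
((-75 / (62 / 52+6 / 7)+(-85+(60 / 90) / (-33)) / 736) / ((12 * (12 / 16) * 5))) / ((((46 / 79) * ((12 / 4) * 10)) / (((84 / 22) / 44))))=-551746426973 / 136146835756800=-0.00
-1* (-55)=55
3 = 3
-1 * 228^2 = -51984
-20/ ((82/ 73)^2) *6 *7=-1119090/ 1681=-665.73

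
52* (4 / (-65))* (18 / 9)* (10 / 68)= -16 / 17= -0.94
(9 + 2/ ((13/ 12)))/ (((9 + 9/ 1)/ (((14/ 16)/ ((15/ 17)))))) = 5593/ 9360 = 0.60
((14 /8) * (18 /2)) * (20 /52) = 315 /52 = 6.06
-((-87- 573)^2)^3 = -82653950016000000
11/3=3.67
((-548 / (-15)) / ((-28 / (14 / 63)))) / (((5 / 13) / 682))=-2429284 / 4725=-514.13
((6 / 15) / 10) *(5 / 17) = 1 / 85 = 0.01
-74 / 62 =-37 / 31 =-1.19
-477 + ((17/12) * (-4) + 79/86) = -124291/258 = -481.75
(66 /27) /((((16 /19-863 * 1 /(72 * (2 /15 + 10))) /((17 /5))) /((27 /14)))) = -186048 /3955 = -47.04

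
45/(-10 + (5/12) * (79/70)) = -7560/1601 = -4.72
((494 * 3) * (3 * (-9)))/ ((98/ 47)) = -940329/ 49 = -19190.39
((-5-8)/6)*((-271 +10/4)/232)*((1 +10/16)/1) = 30251/7424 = 4.07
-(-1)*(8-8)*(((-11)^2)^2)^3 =0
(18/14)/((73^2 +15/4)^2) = 0.00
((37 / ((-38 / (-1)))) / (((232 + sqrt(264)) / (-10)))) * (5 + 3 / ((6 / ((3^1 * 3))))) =-1073 / 2678 + 37 * sqrt(66) / 10712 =-0.37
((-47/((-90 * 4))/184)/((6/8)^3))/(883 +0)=47/24675435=0.00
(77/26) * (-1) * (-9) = 693/26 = 26.65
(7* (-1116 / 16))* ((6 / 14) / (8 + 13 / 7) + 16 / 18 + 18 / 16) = -739319 / 736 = -1004.51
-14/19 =-0.74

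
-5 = -5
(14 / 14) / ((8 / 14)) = 7 / 4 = 1.75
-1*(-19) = 19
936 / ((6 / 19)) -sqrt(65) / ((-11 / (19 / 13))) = 19* sqrt(65) / 143+2964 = 2965.07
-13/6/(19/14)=-91/57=-1.60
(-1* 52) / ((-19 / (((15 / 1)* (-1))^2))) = 615.79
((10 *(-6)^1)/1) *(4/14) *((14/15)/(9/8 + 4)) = -128/41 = -3.12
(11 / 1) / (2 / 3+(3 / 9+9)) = 1.10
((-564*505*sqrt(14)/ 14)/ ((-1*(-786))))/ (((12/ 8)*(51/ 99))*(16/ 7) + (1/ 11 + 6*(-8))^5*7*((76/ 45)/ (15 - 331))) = -13589149199175*sqrt(14)/ 4957630259654668207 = -0.00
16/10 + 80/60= 44/15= 2.93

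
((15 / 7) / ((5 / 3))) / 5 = 9 / 35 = 0.26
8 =8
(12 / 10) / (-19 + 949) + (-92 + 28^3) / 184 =4235421 / 35650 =118.81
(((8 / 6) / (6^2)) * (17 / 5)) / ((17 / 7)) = 7 / 135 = 0.05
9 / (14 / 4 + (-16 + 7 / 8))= -24 / 31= -0.77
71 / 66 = 1.08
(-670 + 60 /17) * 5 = -56650 /17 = -3332.35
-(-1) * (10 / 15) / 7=2 / 21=0.10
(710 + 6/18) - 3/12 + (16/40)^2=213073/300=710.24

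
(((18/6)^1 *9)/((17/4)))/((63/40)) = 480/119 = 4.03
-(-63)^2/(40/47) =-186543/40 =-4663.58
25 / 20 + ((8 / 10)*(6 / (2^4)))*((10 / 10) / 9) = 1.28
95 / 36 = 2.64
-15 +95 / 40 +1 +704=692.38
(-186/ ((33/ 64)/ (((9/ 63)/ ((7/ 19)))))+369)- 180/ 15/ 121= 1357901/ 5929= 229.03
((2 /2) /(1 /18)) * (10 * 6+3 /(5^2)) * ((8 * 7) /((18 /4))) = 336672 /25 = 13466.88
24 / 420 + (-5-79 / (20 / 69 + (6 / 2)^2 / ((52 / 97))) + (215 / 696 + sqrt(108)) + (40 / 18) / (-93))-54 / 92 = -3260244229223 / 330300187560 + 6 * sqrt(3) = 0.52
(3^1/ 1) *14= 42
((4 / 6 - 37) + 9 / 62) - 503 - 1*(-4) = -99545 / 186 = -535.19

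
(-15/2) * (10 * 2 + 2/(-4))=-585/4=-146.25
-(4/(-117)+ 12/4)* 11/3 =-3817/351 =-10.87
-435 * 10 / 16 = -2175 / 8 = -271.88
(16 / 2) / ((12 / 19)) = 38 / 3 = 12.67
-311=-311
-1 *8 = -8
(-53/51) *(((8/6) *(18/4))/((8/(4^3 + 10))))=-1961/34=-57.68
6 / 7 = 0.86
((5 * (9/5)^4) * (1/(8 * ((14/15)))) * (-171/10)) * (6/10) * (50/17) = -10097379/47600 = -212.13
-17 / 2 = -8.50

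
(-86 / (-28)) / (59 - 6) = 43 / 742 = 0.06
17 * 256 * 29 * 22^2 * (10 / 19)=610846720 / 19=32149827.37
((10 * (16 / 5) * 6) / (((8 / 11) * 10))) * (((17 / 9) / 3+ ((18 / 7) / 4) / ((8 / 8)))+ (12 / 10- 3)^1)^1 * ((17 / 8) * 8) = -372878 / 1575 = -236.75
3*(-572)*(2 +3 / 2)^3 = -147147 / 2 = -73573.50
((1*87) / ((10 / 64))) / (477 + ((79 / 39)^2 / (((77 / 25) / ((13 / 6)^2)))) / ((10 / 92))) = 34727616 / 33339065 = 1.04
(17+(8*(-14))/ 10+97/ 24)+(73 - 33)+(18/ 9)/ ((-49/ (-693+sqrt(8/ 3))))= 65627/ 840 - 4*sqrt(6)/ 147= 78.06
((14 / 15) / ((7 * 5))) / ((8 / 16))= 4 / 75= 0.05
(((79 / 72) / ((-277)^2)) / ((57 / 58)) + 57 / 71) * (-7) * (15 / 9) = -314114269595 / 33536404404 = -9.37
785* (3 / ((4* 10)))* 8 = 471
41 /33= 1.24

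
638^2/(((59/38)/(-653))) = -10100389816/59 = -171193047.73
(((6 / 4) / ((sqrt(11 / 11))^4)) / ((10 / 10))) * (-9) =-27 / 2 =-13.50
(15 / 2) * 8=60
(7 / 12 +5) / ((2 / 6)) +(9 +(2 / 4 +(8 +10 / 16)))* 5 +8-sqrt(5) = 113.14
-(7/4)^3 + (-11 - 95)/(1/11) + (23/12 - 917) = -400597/192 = -2086.44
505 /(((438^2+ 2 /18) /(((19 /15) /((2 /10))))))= 28785 /1726597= 0.02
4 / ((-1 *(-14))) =2 / 7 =0.29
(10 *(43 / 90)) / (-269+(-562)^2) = 43 / 2840175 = 0.00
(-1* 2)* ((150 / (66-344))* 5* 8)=6000 / 139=43.17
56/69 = 0.81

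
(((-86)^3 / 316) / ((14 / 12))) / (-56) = 238521 / 7742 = 30.81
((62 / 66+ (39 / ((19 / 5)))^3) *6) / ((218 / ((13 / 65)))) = 244903504 / 41119705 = 5.96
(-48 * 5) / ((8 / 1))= -30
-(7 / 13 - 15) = 188 / 13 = 14.46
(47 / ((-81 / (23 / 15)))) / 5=-0.18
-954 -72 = -1026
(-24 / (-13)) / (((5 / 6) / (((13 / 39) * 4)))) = 192 / 65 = 2.95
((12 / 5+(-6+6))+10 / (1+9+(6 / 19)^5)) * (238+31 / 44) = 2211039790713 / 2724564260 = 811.52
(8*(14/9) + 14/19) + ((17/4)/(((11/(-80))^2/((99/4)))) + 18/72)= 41961857/7524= 5577.07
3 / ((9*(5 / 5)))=0.33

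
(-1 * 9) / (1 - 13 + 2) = 9 / 10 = 0.90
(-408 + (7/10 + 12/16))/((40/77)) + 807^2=520373113/800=650466.39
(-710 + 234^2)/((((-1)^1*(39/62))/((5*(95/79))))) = -1591654700/3081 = -516603.28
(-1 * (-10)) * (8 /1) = 80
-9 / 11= -0.82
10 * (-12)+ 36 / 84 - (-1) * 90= -207 / 7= -29.57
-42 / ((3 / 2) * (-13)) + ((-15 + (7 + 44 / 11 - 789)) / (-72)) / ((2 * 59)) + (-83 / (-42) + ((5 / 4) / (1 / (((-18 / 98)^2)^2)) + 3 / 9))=2902210741225 / 636710740848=4.56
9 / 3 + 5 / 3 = 14 / 3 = 4.67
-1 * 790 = -790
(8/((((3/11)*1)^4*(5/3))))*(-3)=-117128/45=-2602.84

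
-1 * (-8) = 8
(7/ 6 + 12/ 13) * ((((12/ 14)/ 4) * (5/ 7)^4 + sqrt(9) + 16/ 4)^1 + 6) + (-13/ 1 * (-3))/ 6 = 88575989/ 2621892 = 33.78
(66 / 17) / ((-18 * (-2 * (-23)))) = -11 / 2346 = -0.00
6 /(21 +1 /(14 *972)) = 81648 /285769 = 0.29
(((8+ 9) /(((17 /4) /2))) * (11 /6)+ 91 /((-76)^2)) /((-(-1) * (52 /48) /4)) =254417 /4693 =54.21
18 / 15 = 6 / 5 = 1.20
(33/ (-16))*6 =-99/ 8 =-12.38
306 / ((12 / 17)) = 867 / 2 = 433.50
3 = 3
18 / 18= 1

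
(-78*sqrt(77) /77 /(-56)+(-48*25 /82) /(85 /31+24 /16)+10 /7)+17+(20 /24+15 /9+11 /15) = 39*sqrt(77) /2156+41239867 /2264430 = 18.37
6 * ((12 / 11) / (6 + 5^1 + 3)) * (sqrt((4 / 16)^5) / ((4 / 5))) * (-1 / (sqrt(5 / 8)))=-9 * sqrt(10) / 1232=-0.02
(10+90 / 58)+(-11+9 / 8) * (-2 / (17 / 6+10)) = 58463 / 4466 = 13.09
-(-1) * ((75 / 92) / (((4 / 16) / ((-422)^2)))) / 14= 6678150 / 161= 41479.19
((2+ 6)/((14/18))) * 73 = 750.86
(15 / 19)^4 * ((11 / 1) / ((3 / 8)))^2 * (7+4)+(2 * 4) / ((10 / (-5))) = 478638716 / 130321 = 3672.77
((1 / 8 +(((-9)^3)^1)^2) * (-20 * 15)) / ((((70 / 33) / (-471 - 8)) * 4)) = 1008058783545 / 112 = 9000524853.08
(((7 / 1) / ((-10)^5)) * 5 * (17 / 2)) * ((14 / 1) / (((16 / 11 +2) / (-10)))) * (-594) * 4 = -2721411 / 9500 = -286.46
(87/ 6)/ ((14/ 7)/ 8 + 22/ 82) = 2378/ 85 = 27.98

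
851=851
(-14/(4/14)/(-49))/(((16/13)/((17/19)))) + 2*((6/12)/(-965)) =212961/293360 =0.73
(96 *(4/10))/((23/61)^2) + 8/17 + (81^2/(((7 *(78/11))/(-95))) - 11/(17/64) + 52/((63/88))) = -902644766923/73652670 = -12255.42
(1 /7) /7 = 1 /49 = 0.02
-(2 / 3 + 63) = -191 / 3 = -63.67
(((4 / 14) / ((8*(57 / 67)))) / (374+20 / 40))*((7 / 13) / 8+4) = 9447 / 20720336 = 0.00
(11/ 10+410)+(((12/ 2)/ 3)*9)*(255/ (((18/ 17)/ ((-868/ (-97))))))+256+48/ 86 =1645843421/ 41710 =39459.20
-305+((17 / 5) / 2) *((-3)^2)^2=-1673 / 10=-167.30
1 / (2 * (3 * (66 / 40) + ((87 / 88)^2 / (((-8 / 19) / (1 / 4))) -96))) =-619520 / 113533647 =-0.01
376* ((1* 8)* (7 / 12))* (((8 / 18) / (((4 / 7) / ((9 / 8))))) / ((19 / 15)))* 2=46060 / 19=2424.21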